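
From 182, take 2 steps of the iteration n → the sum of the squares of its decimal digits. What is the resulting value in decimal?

117

182 → 1² + 8² + 2² = 1 + 64 + 4 = 69
69 → 6² + 9² = 36 + 81 = 117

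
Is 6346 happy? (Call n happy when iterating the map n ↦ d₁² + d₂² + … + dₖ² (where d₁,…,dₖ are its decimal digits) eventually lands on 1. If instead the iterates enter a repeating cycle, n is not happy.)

6346 → 6² + 3² + 4² + 6² = 36 + 9 + 16 + 36 = 97
97 → 9² + 7² = 81 + 49 = 130
130 → 1² + 3² + 0² = 1 + 9 + 0 = 10
10 → 1² + 0² = 1 + 0 = 1  — reached 1.

happy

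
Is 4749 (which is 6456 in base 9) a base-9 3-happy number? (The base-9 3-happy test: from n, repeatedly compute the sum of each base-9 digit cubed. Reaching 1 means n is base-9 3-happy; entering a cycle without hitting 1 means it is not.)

base-9 3-happy

4749 = (6,4,5,6)_9 → 6³ + 4³ + 5³ + 6³ = 216 + 64 + 125 + 216 = 621
621 = (7,6,0)_9 → 7³ + 6³ + 0³ = 343 + 216 + 0 = 559
559 = (6,8,1)_9 → 6³ + 8³ + 1³ = 216 + 512 + 1 = 729
729 = (1,0,0,0)_9 → 1³ + 0³ + 0³ + 0³ = 1 + 0 + 0 + 0 = 1  — reached 1.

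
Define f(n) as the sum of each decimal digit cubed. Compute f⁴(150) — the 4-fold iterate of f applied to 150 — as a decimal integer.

150 → 1³ + 5³ + 0³ = 126
126 → 1³ + 2³ + 6³ = 225
225 → 2³ + 2³ + 5³ = 141
141 → 1³ + 4³ + 1³ = 66

66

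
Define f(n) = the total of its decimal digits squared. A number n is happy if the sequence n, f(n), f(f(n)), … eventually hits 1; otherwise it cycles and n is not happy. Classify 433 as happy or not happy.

433 → 4² + 3² + 3² = 16 + 9 + 9 = 34
34 → 3² + 4² = 9 + 16 = 25
25 → 2² + 5² = 4 + 25 = 29
29 → 2² + 9² = 4 + 81 = 85
85 → 8² + 5² = 64 + 25 = 89
89 → 8² + 9² = 64 + 81 = 145
145 → 1² + 4² + 5² = 1 + 16 + 25 = 42
42 → 4² + 2² = 16 + 4 = 20
20 → 2² + 0² = 4 + 0 = 4
4 → 4² = 16
16 → 1² + 6² = 1 + 36 = 37
37 → 3² + 7² = 9 + 49 = 58
58 → 5² + 8² = 25 + 64 = 89  — 89 already seen; the sequence cycles without reaching 1.

not happy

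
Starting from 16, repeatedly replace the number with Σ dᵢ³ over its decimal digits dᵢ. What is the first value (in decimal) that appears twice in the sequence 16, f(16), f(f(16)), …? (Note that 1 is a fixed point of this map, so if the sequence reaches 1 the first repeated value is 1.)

16 → 217
217 → 352
352 → 160
160 → 217  — 217 already appeared earlier.

217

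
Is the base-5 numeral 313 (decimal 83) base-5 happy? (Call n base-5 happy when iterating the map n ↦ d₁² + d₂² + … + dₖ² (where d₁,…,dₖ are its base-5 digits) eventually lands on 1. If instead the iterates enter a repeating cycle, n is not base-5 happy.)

base-5 happy

83 = (3,1,3)_5 → 3² + 1² + 3² = 9 + 1 + 9 = 19
19 = (3,4)_5 → 3² + 4² = 9 + 16 = 25
25 = (1,0,0)_5 → 1² + 0² + 0² = 1 + 0 + 0 = 1  — reached 1.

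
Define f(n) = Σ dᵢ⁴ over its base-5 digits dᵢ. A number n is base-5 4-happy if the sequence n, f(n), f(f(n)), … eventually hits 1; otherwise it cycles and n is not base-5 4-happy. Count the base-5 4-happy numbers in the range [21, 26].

21: 21 → 257 → 33 → 83 → 163 → 99 → 593 → 499 → 849 → 595 → 593  (repeats 593)
22: 22 → 272 → 288 → 114 → 528 → 338 → 194 → 354 → 528  (repeats 528)
23: 23 → 337 → 129 → 257 → 33 → 83 → 163 → 99 → 593 → 499 → 849 → 595 → 593  (repeats 593)
24: 24 → 512 → 288 → 114 → 528 → 338 → 194 → 354 → 528  (repeats 528)
25: 25 → 1  (reaches 1)
26: 26 → 2 → 16 → 82 → 98 → 418 → 244 → 594 → 674 → 514 → 528 → 338 → 194 → 354 → 528  (repeats 528)
base-5 4-happy: 25

1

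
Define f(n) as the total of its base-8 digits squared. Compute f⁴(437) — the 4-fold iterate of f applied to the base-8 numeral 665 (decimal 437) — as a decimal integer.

437 = (6,6,5)_8 → 6² + 6² + 5² = 36 + 36 + 25 = 97
97 = (1,4,1)_8 → 1² + 4² + 1² = 1 + 16 + 1 = 18
18 = (2,2)_8 → 2² + 2² = 4 + 4 = 8
8 = (1,0)_8 → 1² + 0² = 1 + 0 = 1

1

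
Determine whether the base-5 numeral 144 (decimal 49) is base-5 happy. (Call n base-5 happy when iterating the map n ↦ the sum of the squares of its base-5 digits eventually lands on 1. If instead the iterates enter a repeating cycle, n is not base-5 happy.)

49 = (1,4,4)_5 → 33
33 = (1,1,3)_5 → 11
11 = (2,1)_5 → 5
5 = (1,0)_5 → 1  — reached 1.

base-5 happy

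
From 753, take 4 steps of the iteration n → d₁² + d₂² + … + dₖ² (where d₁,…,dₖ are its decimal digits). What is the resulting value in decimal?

89

753 → 7² + 5² + 3² = 49 + 25 + 9 = 83
83 → 8² + 3² = 64 + 9 = 73
73 → 7² + 3² = 49 + 9 = 58
58 → 5² + 8² = 25 + 64 = 89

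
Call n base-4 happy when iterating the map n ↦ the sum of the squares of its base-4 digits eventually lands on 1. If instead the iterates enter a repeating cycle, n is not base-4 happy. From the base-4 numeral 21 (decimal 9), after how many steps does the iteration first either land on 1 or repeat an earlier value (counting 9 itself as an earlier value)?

9 = (2,1)_4 → 2² + 1² = 5
5 = (1,1)_4 → 1² + 1² = 2
2 = (2)_4 → 2² = 4
4 = (1,0)_4 → 1² + 0² = 1  — reached 1.
That took 4 steps.

4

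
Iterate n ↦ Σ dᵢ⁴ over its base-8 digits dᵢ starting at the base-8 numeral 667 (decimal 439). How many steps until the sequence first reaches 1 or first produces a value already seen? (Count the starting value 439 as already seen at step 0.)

439 = (6,6,7)_8 → 4993
4993 = (1,1,6,0,1)_8 → 1299
1299 = (2,4,2,3)_8 → 369
369 = (5,6,1)_8 → 1922
1922 = (3,6,0,2)_8 → 1393
1393 = (2,5,6,1)_8 → 1938
1938 = (3,6,2,2)_8 → 1409
1409 = (2,6,0,1)_8 → 1313
1313 = (2,4,4,1)_8 → 529
529 = (1,0,2,1)_8 → 18
18 = (2,2)_8 → 32
32 = (4,0)_8 → 256
256 = (4,0,0)_8 → 256  — 256 repeats.
That took 13 steps.

13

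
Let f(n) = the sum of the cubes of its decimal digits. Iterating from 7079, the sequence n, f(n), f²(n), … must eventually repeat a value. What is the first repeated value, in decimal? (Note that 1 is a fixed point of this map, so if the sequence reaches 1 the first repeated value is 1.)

371

7079 → 7³ + 0³ + 7³ + 9³ = 1415
1415 → 1³ + 4³ + 1³ + 5³ = 191
191 → 1³ + 9³ + 1³ = 731
731 → 7³ + 3³ + 1³ = 371
371 → 3³ + 7³ + 1³ = 371  — 371 already appeared earlier.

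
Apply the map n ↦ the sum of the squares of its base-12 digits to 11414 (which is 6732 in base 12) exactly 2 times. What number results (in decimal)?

68

11414 = (6,7,3,2)_12 → 6² + 7² + 3² + 2² = 36 + 49 + 9 + 4 = 98
98 = (8,2)_12 → 8² + 2² = 64 + 4 = 68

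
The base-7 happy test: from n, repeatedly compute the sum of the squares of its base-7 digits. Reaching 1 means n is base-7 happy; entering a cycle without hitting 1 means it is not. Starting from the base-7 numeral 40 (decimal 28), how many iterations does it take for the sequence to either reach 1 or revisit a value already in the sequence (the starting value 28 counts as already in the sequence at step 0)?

28 = (4,0)_7 → 4² + 0² = 16
16 = (2,2)_7 → 2² + 2² = 8
8 = (1,1)_7 → 1² + 1² = 2
2 = (2)_7 → 2² = 4
4 = (4)_7 → 4² = 16  — 16 repeats.
That took 5 steps.

5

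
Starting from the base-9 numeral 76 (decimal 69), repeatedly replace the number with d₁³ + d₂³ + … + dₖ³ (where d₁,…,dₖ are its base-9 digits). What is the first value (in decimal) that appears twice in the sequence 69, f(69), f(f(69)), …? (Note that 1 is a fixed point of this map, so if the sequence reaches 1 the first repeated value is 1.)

69 = (7,6)_9 → 7³ + 6³ = 559
559 = (6,8,1)_9 → 6³ + 8³ + 1³ = 729
729 = (1,0,0,0)_9 → 1³ + 0³ + 0³ + 0³ = 1  — reached the fixed point 1.
1 → 1, so 1 is the first repeated value.

1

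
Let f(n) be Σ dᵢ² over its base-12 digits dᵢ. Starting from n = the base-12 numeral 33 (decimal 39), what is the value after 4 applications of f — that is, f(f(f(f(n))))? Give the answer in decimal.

100

39 = (3,3)_12 → 18
18 = (1,6)_12 → 37
37 = (3,1)_12 → 10
10 = (10)_12 → 100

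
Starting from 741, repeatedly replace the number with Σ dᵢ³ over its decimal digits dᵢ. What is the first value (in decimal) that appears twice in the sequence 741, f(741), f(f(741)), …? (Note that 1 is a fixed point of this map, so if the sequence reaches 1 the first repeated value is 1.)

153

741 → 7³ + 4³ + 1³ = 408
408 → 4³ + 0³ + 8³ = 576
576 → 5³ + 7³ + 6³ = 684
684 → 6³ + 8³ + 4³ = 792
792 → 7³ + 9³ + 2³ = 1080
1080 → 1³ + 0³ + 8³ + 0³ = 513
513 → 5³ + 1³ + 3³ = 153
153 → 1³ + 5³ + 3³ = 153  — 153 already appeared earlier.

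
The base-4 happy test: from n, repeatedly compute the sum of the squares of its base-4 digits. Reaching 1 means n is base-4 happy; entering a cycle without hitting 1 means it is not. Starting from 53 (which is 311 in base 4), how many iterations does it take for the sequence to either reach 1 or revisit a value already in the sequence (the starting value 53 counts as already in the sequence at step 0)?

6

53 = (3,1,1)_4 → 3² + 1² + 1² = 11
11 = (2,3)_4 → 2² + 3² = 13
13 = (3,1)_4 → 3² + 1² = 10
10 = (2,2)_4 → 2² + 2² = 8
8 = (2,0)_4 → 2² + 0² = 4
4 = (1,0)_4 → 1² + 0² = 1  — reached 1.
That took 6 steps.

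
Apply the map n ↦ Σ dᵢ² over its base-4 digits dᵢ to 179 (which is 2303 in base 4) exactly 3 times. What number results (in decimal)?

179 = (2,3,0,3)_4 → 22
22 = (1,1,2)_4 → 6
6 = (1,2)_4 → 5

5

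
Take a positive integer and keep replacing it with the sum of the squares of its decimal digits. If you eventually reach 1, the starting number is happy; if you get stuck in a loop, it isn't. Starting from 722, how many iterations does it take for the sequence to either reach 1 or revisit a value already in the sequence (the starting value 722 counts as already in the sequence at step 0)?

722 → 7² + 2² + 2² = 57
57 → 5² + 7² = 74
74 → 7² + 4² = 65
65 → 6² + 5² = 61
61 → 6² + 1² = 37
37 → 3² + 7² = 58
58 → 5² + 8² = 89
89 → 8² + 9² = 145
145 → 1² + 4² + 5² = 42
42 → 4² + 2² = 20
20 → 2² + 0² = 4
4 → 4² = 16
16 → 1² + 6² = 37  — 37 repeats.
That took 13 steps.

13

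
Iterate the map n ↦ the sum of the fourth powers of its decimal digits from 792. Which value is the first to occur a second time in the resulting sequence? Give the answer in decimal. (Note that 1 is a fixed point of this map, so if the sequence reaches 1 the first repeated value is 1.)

8208

792 → 7⁴ + 9⁴ + 2⁴ = 8978
8978 → 8⁴ + 9⁴ + 7⁴ + 8⁴ = 17154
17154 → 1⁴ + 7⁴ + 1⁴ + 5⁴ + 4⁴ = 3284
3284 → 3⁴ + 2⁴ + 8⁴ + 4⁴ = 4449
4449 → 4⁴ + 4⁴ + 4⁴ + 9⁴ = 7329
7329 → 7⁴ + 3⁴ + 2⁴ + 9⁴ = 9059
9059 → 9⁴ + 0⁴ + 5⁴ + 9⁴ = 13747
13747 → 1⁴ + 3⁴ + 7⁴ + 4⁴ + 7⁴ = 5140
5140 → 5⁴ + 1⁴ + 4⁴ + 0⁴ = 882
882 → 8⁴ + 8⁴ + 2⁴ = 8208
8208 → 8⁴ + 2⁴ + 0⁴ + 8⁴ = 8208  — 8208 already appeared earlier.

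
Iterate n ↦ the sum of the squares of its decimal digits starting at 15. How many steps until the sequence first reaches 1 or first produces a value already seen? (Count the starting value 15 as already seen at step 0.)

11

15 → 1² + 5² = 26
26 → 2² + 6² = 40
40 → 4² + 0² = 16
16 → 1² + 6² = 37
37 → 3² + 7² = 58
58 → 5² + 8² = 89
89 → 8² + 9² = 145
145 → 1² + 4² + 5² = 42
42 → 4² + 2² = 20
20 → 2² + 0² = 4
4 → 4² = 16  — 16 repeats.
That took 11 steps.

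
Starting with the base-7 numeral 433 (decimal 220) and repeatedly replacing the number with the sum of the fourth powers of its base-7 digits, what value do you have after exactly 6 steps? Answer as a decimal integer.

220 = (4,3,3)_7 → 418
418 = (1,1,3,5)_7 → 708
708 = (2,0,3,1)_7 → 98
98 = (2,0,0)_7 → 16
16 = (2,2)_7 → 32
32 = (4,4)_7 → 512

512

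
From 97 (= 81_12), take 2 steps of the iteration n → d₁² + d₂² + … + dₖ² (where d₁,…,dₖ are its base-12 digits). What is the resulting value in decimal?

97 = (8,1)_12 → 8² + 1² = 65
65 = (5,5)_12 → 5² + 5² = 50

50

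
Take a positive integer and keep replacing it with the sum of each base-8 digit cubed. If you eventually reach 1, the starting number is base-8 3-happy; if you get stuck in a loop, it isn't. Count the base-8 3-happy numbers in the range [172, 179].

1

172: 172 → 197 → 152 → 35 → 91 → 55 → 559 → 469 → 476 → 434 → 440 → 559  (repeats 559)
173: 173 → 258 → 72 → 2 → 8 → 1  (reaches 1)
174: 174 → 349 → 277 → 197 → 152 → 35 → 91 → 55 → 559 → 469 → 476 → 434 → 440 → 559  (repeats 559)
175: 175 → 476 → 434 → 440 → 559 → 469 → 476  (repeats 476)
176: 176 → 224 → 91 → 55 → 559 → 469 → 476 → 434 → 440 → 559  (repeats 559)
177: 177 → 225 → 92 → 92  (repeats 92)
178: 178 → 232 → 152 → 35 → 91 → 55 → 559 → 469 → 476 → 434 → 440 → 559  (repeats 559)
179: 179 → 251 → 397 → 342 → 349 → 277 → 197 → 152 → 35 → 91 → 55 → 559 → 469 → 476 → 434 → 440 → 559  (repeats 559)
base-8 3-happy: 173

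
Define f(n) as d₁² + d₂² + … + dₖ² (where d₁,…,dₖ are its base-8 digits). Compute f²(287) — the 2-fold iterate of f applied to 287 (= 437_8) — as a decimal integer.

6

287 = (4,3,7)_8 → 4² + 3² + 7² = 74
74 = (1,1,2)_8 → 1² + 1² + 2² = 6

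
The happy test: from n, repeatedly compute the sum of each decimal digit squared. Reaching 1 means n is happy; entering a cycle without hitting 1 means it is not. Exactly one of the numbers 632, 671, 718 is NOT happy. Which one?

632: 632 → 49 → 97 → 130 → 10 → 1  — reaches 1 (happy)
671: 671 → 86 → 100 → 1  — reaches 1 (happy)
718: 718 → 114 → 18 → 65 → 61 → 37 → 58 → 89 → 145 → 42 → 20 → 4 → 16 → 37  — repeats 37 (not happy)

718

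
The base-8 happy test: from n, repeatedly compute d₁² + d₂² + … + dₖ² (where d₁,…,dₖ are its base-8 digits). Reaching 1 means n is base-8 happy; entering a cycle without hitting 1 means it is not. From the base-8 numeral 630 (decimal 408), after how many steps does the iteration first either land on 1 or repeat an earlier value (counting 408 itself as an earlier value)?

7

408 = (6,3,0)_8 → 6² + 3² + 0² = 36 + 9 + 0 = 45
45 = (5,5)_8 → 5² + 5² = 25 + 25 = 50
50 = (6,2)_8 → 6² + 2² = 36 + 4 = 40
40 = (5,0)_8 → 5² + 0² = 25 + 0 = 25
25 = (3,1)_8 → 3² + 1² = 9 + 1 = 10
10 = (1,2)_8 → 1² + 2² = 1 + 4 = 5
5 = (5)_8 → 5² = 25  — 25 repeats.
That took 7 steps.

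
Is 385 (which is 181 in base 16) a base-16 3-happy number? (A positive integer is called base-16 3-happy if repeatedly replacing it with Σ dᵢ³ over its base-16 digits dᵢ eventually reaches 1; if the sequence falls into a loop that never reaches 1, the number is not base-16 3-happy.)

385 = (1,8,1)_16 → 514
514 = (2,0,2)_16 → 16
16 = (1,0)_16 → 1  — reached 1.

base-16 3-happy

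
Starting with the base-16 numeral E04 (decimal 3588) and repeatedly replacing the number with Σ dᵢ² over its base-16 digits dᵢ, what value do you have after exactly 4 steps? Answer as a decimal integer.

3588 = (14,0,4)_16 → 14² + 0² + 4² = 196 + 0 + 16 = 212
212 = (13,4)_16 → 13² + 4² = 169 + 16 = 185
185 = (11,9)_16 → 11² + 9² = 121 + 81 = 202
202 = (12,10)_16 → 12² + 10² = 144 + 100 = 244

244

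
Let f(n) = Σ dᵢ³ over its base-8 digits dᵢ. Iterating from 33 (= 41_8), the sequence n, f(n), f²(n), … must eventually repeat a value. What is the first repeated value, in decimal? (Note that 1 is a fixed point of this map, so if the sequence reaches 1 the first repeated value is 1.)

1

33 = (4,1)_8 → 4³ + 1³ = 64 + 1 = 65
65 = (1,0,1)_8 → 1³ + 0³ + 1³ = 1 + 0 + 1 = 2
2 = (2)_8 → 2³ = 8
8 = (1,0)_8 → 1³ + 0³ = 1 + 0 = 1  — reached the fixed point 1.
1 → 1, so 1 is the first repeated value.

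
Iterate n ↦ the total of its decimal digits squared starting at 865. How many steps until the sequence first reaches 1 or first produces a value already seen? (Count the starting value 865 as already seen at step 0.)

865 → 8² + 6² + 5² = 125
125 → 1² + 2² + 5² = 30
30 → 3² + 0² = 9
9 → 9² = 81
81 → 8² + 1² = 65
65 → 6² + 5² = 61
61 → 6² + 1² = 37
37 → 3² + 7² = 58
58 → 5² + 8² = 89
89 → 8² + 9² = 145
145 → 1² + 4² + 5² = 42
42 → 4² + 2² = 20
20 → 2² + 0² = 4
4 → 4² = 16
16 → 1² + 6² = 37  — 37 repeats.
That took 15 steps.

15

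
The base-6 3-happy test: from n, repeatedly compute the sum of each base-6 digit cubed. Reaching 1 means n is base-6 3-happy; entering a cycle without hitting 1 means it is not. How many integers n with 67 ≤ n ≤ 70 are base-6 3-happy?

67: 67 → 127 → 55 → 29 → 189 → 153 → 92 → 43 → 3 → 27 → 91 → 36 → 1  (reaches 1)
68: 68 → 134 → 99 → 99  (repeats 99)
69: 69 → 153 → 92 → 43 → 3 → 27 → 91 → 36 → 1  (reaches 1)
70: 70 → 190 → 190  (repeats 190)
base-6 3-happy: 67, 69

2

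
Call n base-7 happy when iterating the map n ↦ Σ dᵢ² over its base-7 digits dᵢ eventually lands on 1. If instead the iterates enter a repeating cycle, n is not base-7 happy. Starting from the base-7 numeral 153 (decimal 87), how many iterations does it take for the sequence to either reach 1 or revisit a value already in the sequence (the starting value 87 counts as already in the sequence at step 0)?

3

87 = (1,5,3)_7 → 1² + 5² + 3² = 1 + 25 + 9 = 35
35 = (5,0)_7 → 5² + 0² = 25 + 0 = 25
25 = (3,4)_7 → 3² + 4² = 9 + 16 = 25  — 25 repeats.
That took 3 steps.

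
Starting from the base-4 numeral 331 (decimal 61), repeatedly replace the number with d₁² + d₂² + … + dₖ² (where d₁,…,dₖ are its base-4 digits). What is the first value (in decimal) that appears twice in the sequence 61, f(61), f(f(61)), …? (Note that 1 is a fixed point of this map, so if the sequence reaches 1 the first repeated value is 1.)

1

61 = (3,3,1)_4 → 3² + 3² + 1² = 19
19 = (1,0,3)_4 → 1² + 0² + 3² = 10
10 = (2,2)_4 → 2² + 2² = 8
8 = (2,0)_4 → 2² + 0² = 4
4 = (1,0)_4 → 1² + 0² = 1  — reached the fixed point 1.
1 → 1, so 1 is the first repeated value.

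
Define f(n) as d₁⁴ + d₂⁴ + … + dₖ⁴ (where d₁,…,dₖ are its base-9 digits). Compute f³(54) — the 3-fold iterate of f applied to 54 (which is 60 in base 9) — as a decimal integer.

54 = (6,0)_9 → 6⁴ + 0⁴ = 1296 + 0 = 1296
1296 = (1,7,0,0)_9 → 1⁴ + 7⁴ + 0⁴ + 0⁴ = 1 + 2401 + 0 + 0 = 2402
2402 = (3,2,5,8)_9 → 3⁴ + 2⁴ + 5⁴ + 8⁴ = 81 + 16 + 625 + 4096 = 4818

4818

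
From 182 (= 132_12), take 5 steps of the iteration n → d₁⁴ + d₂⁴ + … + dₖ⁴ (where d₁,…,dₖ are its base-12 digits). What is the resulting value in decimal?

20016

182 = (1,3,2)_12 → 1⁴ + 3⁴ + 2⁴ = 98
98 = (8,2)_12 → 8⁴ + 2⁴ = 4112
4112 = (2,4,6,8)_12 → 2⁴ + 4⁴ + 6⁴ + 8⁴ = 5664
5664 = (3,3,4,0)_12 → 3⁴ + 3⁴ + 4⁴ + 0⁴ = 418
418 = (2,10,10)_12 → 2⁴ + 10⁴ + 10⁴ = 20016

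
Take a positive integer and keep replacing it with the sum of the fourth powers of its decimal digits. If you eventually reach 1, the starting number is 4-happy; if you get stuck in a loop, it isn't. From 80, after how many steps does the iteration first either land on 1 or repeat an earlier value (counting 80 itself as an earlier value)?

80 → 4096
4096 → 8113
8113 → 4179
4179 → 9219
9219 → 13139
13139 → 6725
6725 → 4338
4338 → 4514
4514 → 1138
1138 → 4179  — 4179 repeats.
That took 10 steps.

10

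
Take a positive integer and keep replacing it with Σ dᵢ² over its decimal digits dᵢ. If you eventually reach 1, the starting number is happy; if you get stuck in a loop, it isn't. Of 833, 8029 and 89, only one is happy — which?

833: 833 → 82 → 68 → 100 → 1  — reaches 1 (happy)
8029: 8029 → 149 → 98 → 145 → 42 → 20 → 4 → 16 → 37 → 58 → 89 → 145  — repeats 145 (not happy)
89: 89 → 145 → 42 → 20 → 4 → 16 → 37 → 58 → 89  — repeats 89 (not happy)

833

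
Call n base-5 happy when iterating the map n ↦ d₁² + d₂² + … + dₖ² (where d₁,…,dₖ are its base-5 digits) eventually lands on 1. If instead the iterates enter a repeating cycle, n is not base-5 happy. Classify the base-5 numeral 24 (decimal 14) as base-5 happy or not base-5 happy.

14 = (2,4)_5 → 2² + 4² = 20
20 = (4,0)_5 → 4² + 0² = 16
16 = (3,1)_5 → 3² + 1² = 10
10 = (2,0)_5 → 2² + 0² = 4
4 = (4)_5 → 4² = 16  — 16 already seen; the sequence cycles without reaching 1.

not base-5 happy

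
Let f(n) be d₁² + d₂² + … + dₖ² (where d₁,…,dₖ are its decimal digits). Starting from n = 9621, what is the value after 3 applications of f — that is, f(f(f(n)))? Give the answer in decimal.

9621 → 9² + 6² + 2² + 1² = 122
122 → 1² + 2² + 2² = 9
9 → 9² = 81

81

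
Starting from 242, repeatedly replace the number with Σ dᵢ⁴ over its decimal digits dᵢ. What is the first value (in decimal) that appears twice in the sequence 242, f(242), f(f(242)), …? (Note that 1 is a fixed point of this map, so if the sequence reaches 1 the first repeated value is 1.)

8208

242 → 2⁴ + 4⁴ + 2⁴ = 16 + 256 + 16 = 288
288 → 2⁴ + 8⁴ + 8⁴ = 16 + 4096 + 4096 = 8208
8208 → 8⁴ + 2⁴ + 0⁴ + 8⁴ = 4096 + 16 + 0 + 4096 = 8208  — 8208 already appeared earlier.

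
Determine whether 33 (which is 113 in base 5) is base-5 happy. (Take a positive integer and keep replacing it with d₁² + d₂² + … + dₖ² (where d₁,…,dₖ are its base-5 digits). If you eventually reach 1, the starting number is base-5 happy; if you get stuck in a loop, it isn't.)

base-5 happy

33 = (1,1,3)_5 → 1² + 1² + 3² = 1 + 1 + 9 = 11
11 = (2,1)_5 → 2² + 1² = 4 + 1 = 5
5 = (1,0)_5 → 1² + 0² = 1 + 0 = 1  — reached 1.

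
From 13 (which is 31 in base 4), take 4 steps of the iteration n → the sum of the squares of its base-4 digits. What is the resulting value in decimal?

1

13 = (3,1)_4 → 3² + 1² = 10
10 = (2,2)_4 → 2² + 2² = 8
8 = (2,0)_4 → 2² + 0² = 4
4 = (1,0)_4 → 1² + 0² = 1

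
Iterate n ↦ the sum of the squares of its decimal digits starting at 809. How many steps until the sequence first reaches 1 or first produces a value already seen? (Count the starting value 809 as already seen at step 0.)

9

809 → 8² + 0² + 9² = 64 + 0 + 81 = 145
145 → 1² + 4² + 5² = 1 + 16 + 25 = 42
42 → 4² + 2² = 16 + 4 = 20
20 → 2² + 0² = 4 + 0 = 4
4 → 4² = 16
16 → 1² + 6² = 1 + 36 = 37
37 → 3² + 7² = 9 + 49 = 58
58 → 5² + 8² = 25 + 64 = 89
89 → 8² + 9² = 64 + 81 = 145  — 145 repeats.
That took 9 steps.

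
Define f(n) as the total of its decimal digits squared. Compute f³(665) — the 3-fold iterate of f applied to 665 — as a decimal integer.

665 → 6² + 6² + 5² = 36 + 36 + 25 = 97
97 → 9² + 7² = 81 + 49 = 130
130 → 1² + 3² + 0² = 1 + 9 + 0 = 10

10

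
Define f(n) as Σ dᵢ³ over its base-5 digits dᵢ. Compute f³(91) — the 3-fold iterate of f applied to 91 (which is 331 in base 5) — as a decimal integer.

65

91 = (3,3,1)_5 → 3³ + 3³ + 1³ = 27 + 27 + 1 = 55
55 = (2,1,0)_5 → 2³ + 1³ + 0³ = 8 + 1 + 0 = 9
9 = (1,4)_5 → 1³ + 4³ = 1 + 64 = 65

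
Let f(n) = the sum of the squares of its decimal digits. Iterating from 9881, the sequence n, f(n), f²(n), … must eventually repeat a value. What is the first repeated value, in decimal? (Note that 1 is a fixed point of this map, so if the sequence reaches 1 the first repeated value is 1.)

89

9881 → 210
210 → 5
5 → 25
25 → 29
29 → 85
85 → 89
89 → 145
145 → 42
42 → 20
20 → 4
4 → 16
16 → 37
37 → 58
58 → 89  — 89 already appeared earlier.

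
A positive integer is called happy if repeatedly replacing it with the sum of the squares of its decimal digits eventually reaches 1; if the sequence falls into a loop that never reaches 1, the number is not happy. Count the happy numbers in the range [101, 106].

101: 101 → 2 → 4 → 16 → 37 → 58 → 89 → 145 → 42 → 20 → 4  (repeats 4)
102: 102 → 5 → 25 → 29 → 85 → 89 → 145 → 42 → 20 → 4 → 16 → 37 → 58 → 89  (repeats 89)
103: 103 → 10 → 1  (reaches 1)
104: 104 → 17 → 50 → 25 → 29 → 85 → 89 → 145 → 42 → 20 → 4 → 16 → 37 → 58 → 89  (repeats 89)
105: 105 → 26 → 40 → 16 → 37 → 58 → 89 → 145 → 42 → 20 → 4 → 16  (repeats 16)
106: 106 → 37 → 58 → 89 → 145 → 42 → 20 → 4 → 16 → 37  (repeats 37)
happy: 103

1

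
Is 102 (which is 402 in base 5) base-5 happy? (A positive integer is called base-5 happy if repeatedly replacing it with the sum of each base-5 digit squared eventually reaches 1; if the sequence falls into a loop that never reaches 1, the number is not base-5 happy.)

not base-5 happy

102 = (4,0,2)_5 → 4² + 0² + 2² = 20
20 = (4,0)_5 → 4² + 0² = 16
16 = (3,1)_5 → 3² + 1² = 10
10 = (2,0)_5 → 2² + 0² = 4
4 = (4)_5 → 4² = 16  — 16 already seen; the sequence cycles without reaching 1.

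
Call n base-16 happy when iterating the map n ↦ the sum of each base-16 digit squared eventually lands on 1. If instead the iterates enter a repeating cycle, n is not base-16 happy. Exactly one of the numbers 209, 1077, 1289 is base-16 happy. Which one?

209: 209 → 170 → 200 → 208 → 169 → 181 → 146 → 85 → 50 → 13 → 169  — repeats 169 (not base-16 happy)
1077: 1077 → 50 → 13 → 169 → 181 → 146 → 85 → 50  — repeats 50 (not base-16 happy)
1289: 1289 → 106 → 136 → 128 → 64 → 16 → 1  — reaches 1 (base-16 happy)

1289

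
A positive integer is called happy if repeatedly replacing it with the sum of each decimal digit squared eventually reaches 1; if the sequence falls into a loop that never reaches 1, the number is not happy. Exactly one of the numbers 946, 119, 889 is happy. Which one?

946

946: 946 → 133 → 19 → 82 → 68 → 100 → 1  — reaches 1 (happy)
119: 119 → 83 → 73 → 58 → 89 → 145 → 42 → 20 → 4 → 16 → 37 → 58  — repeats 58 (not happy)
889: 889 → 209 → 85 → 89 → 145 → 42 → 20 → 4 → 16 → 37 → 58 → 89  — repeats 89 (not happy)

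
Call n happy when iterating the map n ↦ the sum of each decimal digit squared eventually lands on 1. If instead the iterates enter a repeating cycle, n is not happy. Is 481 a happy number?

not happy

481 → 4² + 8² + 1² = 81
81 → 8² + 1² = 65
65 → 6² + 5² = 61
61 → 6² + 1² = 37
37 → 3² + 7² = 58
58 → 5² + 8² = 89
89 → 8² + 9² = 145
145 → 1² + 4² + 5² = 42
42 → 4² + 2² = 20
20 → 2² + 0² = 4
4 → 4² = 16
16 → 1² + 6² = 37  — 37 already seen; the sequence cycles without reaching 1.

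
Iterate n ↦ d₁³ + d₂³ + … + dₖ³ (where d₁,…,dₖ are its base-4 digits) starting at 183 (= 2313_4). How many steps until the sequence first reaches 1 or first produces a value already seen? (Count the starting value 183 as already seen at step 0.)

183 = (2,3,1,3)_4 → 2³ + 3³ + 1³ + 3³ = 63
63 = (3,3,3)_4 → 3³ + 3³ + 3³ = 81
81 = (1,1,0,1)_4 → 1³ + 1³ + 0³ + 1³ = 3
3 = (3)_4 → 3³ = 27
27 = (1,2,3)_4 → 1³ + 2³ + 3³ = 36
36 = (2,1,0)_4 → 2³ + 1³ + 0³ = 9
9 = (2,1)_4 → 2³ + 1³ = 9  — 9 repeats.
That took 7 steps.

7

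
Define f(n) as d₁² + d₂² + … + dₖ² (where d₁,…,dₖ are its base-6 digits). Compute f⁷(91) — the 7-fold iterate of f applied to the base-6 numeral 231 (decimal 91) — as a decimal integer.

91 = (2,3,1)_6 → 2² + 3² + 1² = 4 + 9 + 1 = 14
14 = (2,2)_6 → 2² + 2² = 4 + 4 = 8
8 = (1,2)_6 → 1² + 2² = 1 + 4 = 5
5 = (5)_6 → 5² = 25
25 = (4,1)_6 → 4² + 1² = 16 + 1 = 17
17 = (2,5)_6 → 2² + 5² = 4 + 25 = 29
29 = (4,5)_6 → 4² + 5² = 16 + 25 = 41

41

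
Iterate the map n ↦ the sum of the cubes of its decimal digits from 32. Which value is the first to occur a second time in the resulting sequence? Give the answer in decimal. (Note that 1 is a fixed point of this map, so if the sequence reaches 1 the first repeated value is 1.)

371

32 → 3³ + 2³ = 27 + 8 = 35
35 → 3³ + 5³ = 27 + 125 = 152
152 → 1³ + 5³ + 2³ = 1 + 125 + 8 = 134
134 → 1³ + 3³ + 4³ = 1 + 27 + 64 = 92
92 → 9³ + 2³ = 729 + 8 = 737
737 → 7³ + 3³ + 7³ = 343 + 27 + 343 = 713
713 → 7³ + 1³ + 3³ = 343 + 1 + 27 = 371
371 → 3³ + 7³ + 1³ = 27 + 343 + 1 = 371  — 371 already appeared earlier.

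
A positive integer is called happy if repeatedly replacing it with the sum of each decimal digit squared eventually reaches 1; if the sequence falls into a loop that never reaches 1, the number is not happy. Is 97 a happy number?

happy

97 → 9² + 7² = 81 + 49 = 130
130 → 1² + 3² + 0² = 1 + 9 + 0 = 10
10 → 1² + 0² = 1 + 0 = 1  — reached 1.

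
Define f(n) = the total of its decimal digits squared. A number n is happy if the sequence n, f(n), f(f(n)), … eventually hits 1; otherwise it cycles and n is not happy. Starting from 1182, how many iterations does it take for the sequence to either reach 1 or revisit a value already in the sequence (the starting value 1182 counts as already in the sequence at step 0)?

1182 → 1² + 1² + 8² + 2² = 70
70 → 7² + 0² = 49
49 → 4² + 9² = 97
97 → 9² + 7² = 130
130 → 1² + 3² + 0² = 10
10 → 1² + 0² = 1  — reached 1.
That took 6 steps.

6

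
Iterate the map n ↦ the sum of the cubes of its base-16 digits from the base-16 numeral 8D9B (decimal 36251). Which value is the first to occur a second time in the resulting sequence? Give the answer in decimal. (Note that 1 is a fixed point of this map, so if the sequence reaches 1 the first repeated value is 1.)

36251 = (8,13,9,11)_16 → 8³ + 13³ + 9³ + 11³ = 4769
4769 = (1,2,10,1)_16 → 1³ + 2³ + 10³ + 1³ = 1010
1010 = (3,15,2)_16 → 3³ + 15³ + 2³ = 3410
3410 = (13,5,2)_16 → 13³ + 5³ + 2³ = 2330
2330 = (9,1,10)_16 → 9³ + 1³ + 10³ = 1730
1730 = (6,12,2)_16 → 6³ + 12³ + 2³ = 1952
1952 = (7,10,0)_16 → 7³ + 10³ + 0³ = 1343
1343 = (5,3,15)_16 → 5³ + 3³ + 15³ = 3527
3527 = (13,12,7)_16 → 13³ + 12³ + 7³ = 4268
4268 = (1,0,10,12)_16 → 1³ + 0³ + 10³ + 12³ = 2729
2729 = (10,10,9)_16 → 10³ + 10³ + 9³ = 2729  — 2729 already appeared earlier.

2729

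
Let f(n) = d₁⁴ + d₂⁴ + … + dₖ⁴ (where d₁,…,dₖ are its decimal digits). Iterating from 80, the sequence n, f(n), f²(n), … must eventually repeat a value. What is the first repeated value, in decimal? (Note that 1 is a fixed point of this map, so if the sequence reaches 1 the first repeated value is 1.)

4179

80 → 8⁴ + 0⁴ = 4096
4096 → 4⁴ + 0⁴ + 9⁴ + 6⁴ = 8113
8113 → 8⁴ + 1⁴ + 1⁴ + 3⁴ = 4179
4179 → 4⁴ + 1⁴ + 7⁴ + 9⁴ = 9219
9219 → 9⁴ + 2⁴ + 1⁴ + 9⁴ = 13139
13139 → 1⁴ + 3⁴ + 1⁴ + 3⁴ + 9⁴ = 6725
6725 → 6⁴ + 7⁴ + 2⁴ + 5⁴ = 4338
4338 → 4⁴ + 3⁴ + 3⁴ + 8⁴ = 4514
4514 → 4⁴ + 5⁴ + 1⁴ + 4⁴ = 1138
1138 → 1⁴ + 1⁴ + 3⁴ + 8⁴ = 4179  — 4179 already appeared earlier.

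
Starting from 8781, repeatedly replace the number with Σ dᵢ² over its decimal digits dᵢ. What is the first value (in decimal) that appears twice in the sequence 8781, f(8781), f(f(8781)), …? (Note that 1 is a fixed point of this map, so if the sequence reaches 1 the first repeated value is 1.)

8781 → 8² + 7² + 8² + 1² = 178
178 → 1² + 7² + 8² = 114
114 → 1² + 1² + 4² = 18
18 → 1² + 8² = 65
65 → 6² + 5² = 61
61 → 6² + 1² = 37
37 → 3² + 7² = 58
58 → 5² + 8² = 89
89 → 8² + 9² = 145
145 → 1² + 4² + 5² = 42
42 → 4² + 2² = 20
20 → 2² + 0² = 4
4 → 4² = 16
16 → 1² + 6² = 37  — 37 already appeared earlier.

37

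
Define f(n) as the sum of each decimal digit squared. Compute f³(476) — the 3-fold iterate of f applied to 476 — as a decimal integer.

4

476 → 101
101 → 2
2 → 4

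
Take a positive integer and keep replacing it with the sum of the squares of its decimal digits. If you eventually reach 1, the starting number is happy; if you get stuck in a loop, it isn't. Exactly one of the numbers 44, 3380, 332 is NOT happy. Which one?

332

44: 44 → 32 → 13 → 10 → 1  — reaches 1 (happy)
3380: 3380 → 82 → 68 → 100 → 1  — reaches 1 (happy)
332: 332 → 22 → 8 → 64 → 52 → 29 → 85 → 89 → 145 → 42 → 20 → 4 → 16 → 37 → 58 → 89  — repeats 89 (not happy)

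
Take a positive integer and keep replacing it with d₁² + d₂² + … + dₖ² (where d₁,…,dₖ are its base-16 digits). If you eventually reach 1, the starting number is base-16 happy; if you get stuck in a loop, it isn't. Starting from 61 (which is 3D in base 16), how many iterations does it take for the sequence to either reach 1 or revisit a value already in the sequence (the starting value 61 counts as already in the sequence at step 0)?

14

61 = (3,13)_16 → 178
178 = (11,2)_16 → 125
125 = (7,13)_16 → 218
218 = (13,10)_16 → 269
269 = (1,0,13)_16 → 170
170 = (10,10)_16 → 200
200 = (12,8)_16 → 208
208 = (13,0)_16 → 169
169 = (10,9)_16 → 181
181 = (11,5)_16 → 146
146 = (9,2)_16 → 85
85 = (5,5)_16 → 50
50 = (3,2)_16 → 13
13 = (13)_16 → 169  — 169 repeats.
That took 14 steps.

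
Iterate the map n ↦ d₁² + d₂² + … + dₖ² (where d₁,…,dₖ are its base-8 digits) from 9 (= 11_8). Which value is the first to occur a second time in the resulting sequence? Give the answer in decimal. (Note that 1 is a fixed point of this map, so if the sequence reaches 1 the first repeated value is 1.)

9 = (1,1)_8 → 1² + 1² = 2
2 = (2)_8 → 2² = 4
4 = (4)_8 → 4² = 16
16 = (2,0)_8 → 2² + 0² = 4  — 4 already appeared earlier.

4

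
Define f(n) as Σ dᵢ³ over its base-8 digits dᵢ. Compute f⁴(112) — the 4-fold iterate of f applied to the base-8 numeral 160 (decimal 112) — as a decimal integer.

112 = (1,6,0)_8 → 1³ + 6³ + 0³ = 1 + 216 + 0 = 217
217 = (3,3,1)_8 → 3³ + 3³ + 1³ = 27 + 27 + 1 = 55
55 = (6,7)_8 → 6³ + 7³ = 216 + 343 = 559
559 = (1,0,5,7)_8 → 1³ + 0³ + 5³ + 7³ = 1 + 0 + 125 + 343 = 469

469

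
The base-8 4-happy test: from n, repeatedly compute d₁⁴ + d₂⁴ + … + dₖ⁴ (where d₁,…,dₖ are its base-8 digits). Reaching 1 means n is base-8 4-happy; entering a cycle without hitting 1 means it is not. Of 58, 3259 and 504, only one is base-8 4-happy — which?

58: 58 → 2417 → 2178 → 288 → 512 → 1  — reaches 1 (base-8 4-happy)
3259: 3259 → 3794 → 2514 → 2689 → 642 → 33 → 257 → 257  — repeats 257 (not base-8 4-happy)
504: 504 → 4802 → 99 → 338 → 657 → 34 → 272 → 272  — repeats 272 (not base-8 4-happy)

58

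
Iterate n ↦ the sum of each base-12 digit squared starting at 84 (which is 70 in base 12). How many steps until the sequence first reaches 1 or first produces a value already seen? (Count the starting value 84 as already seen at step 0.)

13

84 = (7,0)_12 → 7² + 0² = 49
49 = (4,1)_12 → 4² + 1² = 17
17 = (1,5)_12 → 1² + 5² = 26
26 = (2,2)_12 → 2² + 2² = 8
8 = (8)_12 → 8² = 64
64 = (5,4)_12 → 5² + 4² = 41
41 = (3,5)_12 → 3² + 5² = 34
34 = (2,10)_12 → 2² + 10² = 104
104 = (8,8)_12 → 8² + 8² = 128
128 = (10,8)_12 → 10² + 8² = 164
164 = (1,1,8)_12 → 1² + 1² + 8² = 66
66 = (5,6)_12 → 5² + 6² = 61
61 = (5,1)_12 → 5² + 1² = 26  — 26 repeats.
That took 13 steps.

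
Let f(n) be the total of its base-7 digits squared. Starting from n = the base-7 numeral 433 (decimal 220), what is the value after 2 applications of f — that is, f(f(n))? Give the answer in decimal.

220 = (4,3,3)_7 → 4² + 3² + 3² = 34
34 = (4,6)_7 → 4² + 6² = 52

52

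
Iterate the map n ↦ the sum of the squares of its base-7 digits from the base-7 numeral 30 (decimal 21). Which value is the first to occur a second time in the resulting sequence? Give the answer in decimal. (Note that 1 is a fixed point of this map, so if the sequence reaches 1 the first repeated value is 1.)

21 = (3,0)_7 → 3² + 0² = 9 + 0 = 9
9 = (1,2)_7 → 1² + 2² = 1 + 4 = 5
5 = (5)_7 → 5² = 25
25 = (3,4)_7 → 3² + 4² = 9 + 16 = 25  — 25 already appeared earlier.

25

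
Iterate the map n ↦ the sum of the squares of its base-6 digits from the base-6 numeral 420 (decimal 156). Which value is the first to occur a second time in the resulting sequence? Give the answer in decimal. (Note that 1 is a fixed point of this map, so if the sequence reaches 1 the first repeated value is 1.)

156 = (4,2,0)_6 → 4² + 2² + 0² = 20
20 = (3,2)_6 → 3² + 2² = 13
13 = (2,1)_6 → 2² + 1² = 5
5 = (5)_6 → 5² = 25
25 = (4,1)_6 → 4² + 1² = 17
17 = (2,5)_6 → 2² + 5² = 29
29 = (4,5)_6 → 4² + 5² = 41
41 = (1,0,5)_6 → 1² + 0² + 5² = 26
26 = (4,2)_6 → 4² + 2² = 20  — 20 already appeared earlier.

20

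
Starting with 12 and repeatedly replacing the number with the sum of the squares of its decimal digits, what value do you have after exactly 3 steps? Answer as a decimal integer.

29

12 → 1² + 2² = 5
5 → 5² = 25
25 → 2² + 5² = 29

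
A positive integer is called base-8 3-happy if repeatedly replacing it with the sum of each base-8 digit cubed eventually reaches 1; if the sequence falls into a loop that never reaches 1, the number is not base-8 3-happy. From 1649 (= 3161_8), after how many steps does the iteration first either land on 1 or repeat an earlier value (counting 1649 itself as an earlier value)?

1649 = (3,1,6,1)_8 → 245
245 = (3,6,5)_8 → 368
368 = (5,6,0)_8 → 341
341 = (5,2,5)_8 → 258
258 = (4,0,2)_8 → 72
72 = (1,1,0)_8 → 2
2 = (2)_8 → 8
8 = (1,0)_8 → 1  — reached 1.
That took 8 steps.

8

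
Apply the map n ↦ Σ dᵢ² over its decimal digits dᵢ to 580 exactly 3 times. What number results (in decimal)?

580 → 5² + 8² + 0² = 25 + 64 + 0 = 89
89 → 8² + 9² = 64 + 81 = 145
145 → 1² + 4² + 5² = 1 + 16 + 25 = 42

42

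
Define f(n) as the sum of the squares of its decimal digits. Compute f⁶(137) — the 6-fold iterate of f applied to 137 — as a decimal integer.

137 → 1² + 3² + 7² = 59
59 → 5² + 9² = 106
106 → 1² + 0² + 6² = 37
37 → 3² + 7² = 58
58 → 5² + 8² = 89
89 → 8² + 9² = 145

145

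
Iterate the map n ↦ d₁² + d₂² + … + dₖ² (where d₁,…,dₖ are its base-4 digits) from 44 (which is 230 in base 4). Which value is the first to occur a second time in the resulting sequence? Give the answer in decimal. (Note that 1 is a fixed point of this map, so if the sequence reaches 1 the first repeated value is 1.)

44 = (2,3,0)_4 → 2² + 3² + 0² = 4 + 9 + 0 = 13
13 = (3,1)_4 → 3² + 1² = 9 + 1 = 10
10 = (2,2)_4 → 2² + 2² = 4 + 4 = 8
8 = (2,0)_4 → 2² + 0² = 4 + 0 = 4
4 = (1,0)_4 → 1² + 0² = 1 + 0 = 1  — reached the fixed point 1.
1 → 1, so 1 is the first repeated value.

1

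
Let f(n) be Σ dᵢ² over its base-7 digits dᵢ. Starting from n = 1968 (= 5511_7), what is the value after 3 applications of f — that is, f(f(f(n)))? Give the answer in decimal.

10

1968 = (5,5,1,1)_7 → 5² + 5² + 1² + 1² = 25 + 25 + 1 + 1 = 52
52 = (1,0,3)_7 → 1² + 0² + 3² = 1 + 0 + 9 = 10
10 = (1,3)_7 → 1² + 3² = 1 + 9 = 10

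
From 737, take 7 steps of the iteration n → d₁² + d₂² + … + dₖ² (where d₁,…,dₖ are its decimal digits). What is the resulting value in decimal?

737 → 7² + 3² + 7² = 49 + 9 + 49 = 107
107 → 1² + 0² + 7² = 1 + 0 + 49 = 50
50 → 5² + 0² = 25 + 0 = 25
25 → 2² + 5² = 4 + 25 = 29
29 → 2² + 9² = 4 + 81 = 85
85 → 8² + 5² = 64 + 25 = 89
89 → 8² + 9² = 64 + 81 = 145

145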